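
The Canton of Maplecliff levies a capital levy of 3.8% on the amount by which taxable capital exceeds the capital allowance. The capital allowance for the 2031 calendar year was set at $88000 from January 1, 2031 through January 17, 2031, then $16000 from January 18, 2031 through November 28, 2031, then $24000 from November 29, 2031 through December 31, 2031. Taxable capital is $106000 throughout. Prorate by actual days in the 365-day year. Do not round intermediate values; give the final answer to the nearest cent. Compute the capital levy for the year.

January 1 – January 17, 2031: 17 days, exemption $88000 → ($106000 − $88000) × 3.8% × 17/365 = $31.8575
January 18 – November 28, 2031: 315 days, exemption $16000 → ($106000 − $16000) × 3.8% × 315/365 = $2951.5068
November 29 – December 31, 2031: 33 days, exemption $24000 → ($106000 − $24000) × 3.8% × 33/365 = $281.7205
Total = $3265.0849

$3265.08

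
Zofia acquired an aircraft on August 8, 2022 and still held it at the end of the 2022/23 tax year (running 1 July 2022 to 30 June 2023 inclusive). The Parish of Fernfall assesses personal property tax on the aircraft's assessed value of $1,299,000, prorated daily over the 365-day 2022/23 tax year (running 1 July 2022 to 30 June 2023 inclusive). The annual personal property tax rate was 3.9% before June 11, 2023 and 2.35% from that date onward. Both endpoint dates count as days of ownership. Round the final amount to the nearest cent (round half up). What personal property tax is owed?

$44,283.44

August 8, 2022 – June 10, 2023: 307 days at 3.9% → $1,299,000 × 3.9% × 307/365 = $42,610.7589
June 11 – June 30, 2023: 20 days at 2.35% → $1,299,000 × 2.35% × 20/365 = $1,672.6849
Total = $44,283.4438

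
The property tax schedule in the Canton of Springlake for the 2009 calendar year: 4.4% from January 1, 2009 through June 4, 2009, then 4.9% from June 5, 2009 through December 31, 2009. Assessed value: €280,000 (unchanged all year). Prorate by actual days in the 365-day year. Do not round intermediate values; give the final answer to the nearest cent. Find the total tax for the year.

January 1 – June 4, 2009: 155 days at 4.4% → €280,000 × 4.4% × 155/365 = €5,231.7808
June 5 – December 31, 2009: 210 days at 4.9% → €280,000 × 4.9% × 210/365 = €7,893.6986
Total = €13,125.4795

€13,125.48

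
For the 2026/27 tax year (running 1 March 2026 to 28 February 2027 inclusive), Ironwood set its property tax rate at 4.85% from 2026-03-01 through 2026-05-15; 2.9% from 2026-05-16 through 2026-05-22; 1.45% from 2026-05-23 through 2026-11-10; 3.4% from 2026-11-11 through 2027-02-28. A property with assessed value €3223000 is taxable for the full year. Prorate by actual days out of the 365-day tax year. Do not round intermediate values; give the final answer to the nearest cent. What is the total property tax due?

2026-03-01 to 2026-05-15: 76 days at 4.85% → €3223000 × 4.85% × 76/365 = €32547.8849
2026-05-16 to 2026-05-22: 7 days at 2.9% → €3223000 × 2.9% × 7/365 = €1792.5178
2026-05-23 to 2026-11-10: 172 days at 1.45% → €3223000 × 1.45% × 172/365 = €22022.3616
2026-11-11 to 2027-02-28: 110 days at 3.4% → €3223000 × 3.4% × 110/365 = €33024.7123
Total = €89387.4767

€89387.48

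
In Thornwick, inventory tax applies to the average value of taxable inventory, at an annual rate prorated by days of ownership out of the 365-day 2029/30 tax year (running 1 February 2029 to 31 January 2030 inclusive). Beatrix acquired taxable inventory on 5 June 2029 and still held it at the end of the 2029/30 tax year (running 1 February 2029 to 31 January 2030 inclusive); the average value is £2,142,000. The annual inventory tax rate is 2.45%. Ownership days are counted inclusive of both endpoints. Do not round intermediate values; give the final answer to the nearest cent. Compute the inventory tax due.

£34,650.52

Days held (5 June 2029 – 31 January 2030): 241 out of 365
Tax = £2,142,000 × 2.45% × 241/365 = £34,650.5178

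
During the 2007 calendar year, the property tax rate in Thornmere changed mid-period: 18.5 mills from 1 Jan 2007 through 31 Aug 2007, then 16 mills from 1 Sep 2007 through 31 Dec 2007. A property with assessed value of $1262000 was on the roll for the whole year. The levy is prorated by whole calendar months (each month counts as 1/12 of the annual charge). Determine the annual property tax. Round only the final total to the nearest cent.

1 Jan – 31 Aug 2007: 8 months at 18.5 mills → $1262000 × 1.85% × 8/12 = $15564.6667
1 Sep – 31 Dec 2007: 4 months at 16 mills → $1262000 × 1.6% × 4/12 = $6730.6667
Total = $22295.3333

$22295.33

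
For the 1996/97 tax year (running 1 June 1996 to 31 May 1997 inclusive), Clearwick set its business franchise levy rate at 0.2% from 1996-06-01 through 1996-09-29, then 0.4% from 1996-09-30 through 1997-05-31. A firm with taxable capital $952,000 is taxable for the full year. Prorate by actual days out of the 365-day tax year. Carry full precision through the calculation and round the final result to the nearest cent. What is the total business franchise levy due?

1996-06-01 to 1996-09-29: 121 days at 0.2% → $952,000 × 0.2% × 121/365 = $631.1890
1996-09-30 to 1997-05-31: 244 days at 0.4% → $952,000 × 0.4% × 244/365 = $2,545.6219
Total = $3,176.8110

$3,176.81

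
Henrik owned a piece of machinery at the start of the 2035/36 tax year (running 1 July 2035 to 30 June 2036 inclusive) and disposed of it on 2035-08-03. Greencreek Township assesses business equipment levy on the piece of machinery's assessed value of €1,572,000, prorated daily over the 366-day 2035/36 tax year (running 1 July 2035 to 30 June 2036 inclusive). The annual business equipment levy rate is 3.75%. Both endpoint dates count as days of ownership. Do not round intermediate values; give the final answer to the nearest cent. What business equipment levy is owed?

€5,476.23

Days held (2035-07-01 to 2035-08-03): 34 out of 366
Tax = €1,572,000 × 3.75% × 34/366 = €5,476.2295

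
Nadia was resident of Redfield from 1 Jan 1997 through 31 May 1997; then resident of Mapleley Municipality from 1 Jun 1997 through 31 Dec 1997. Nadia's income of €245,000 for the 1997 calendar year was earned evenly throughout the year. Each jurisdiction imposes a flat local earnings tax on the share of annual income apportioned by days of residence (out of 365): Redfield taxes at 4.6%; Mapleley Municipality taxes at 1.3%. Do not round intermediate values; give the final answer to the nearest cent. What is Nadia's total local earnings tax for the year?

€6,529.75

Redfield, 1 Jan – 31 May 1997: 151 days → €245,000 × 4.6% × 151/365 = €4,662.3836
Mapleley Municipality, 1 Jun – 31 Dec 1997: 214 days → €245,000 × 1.3% × 214/365 = €1,867.3699
Total = €6,529.7534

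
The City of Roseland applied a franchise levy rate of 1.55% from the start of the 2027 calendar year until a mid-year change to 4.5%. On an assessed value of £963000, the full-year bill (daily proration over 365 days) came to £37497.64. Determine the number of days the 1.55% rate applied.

75 days

Let d = days at the first rate; then 365 − d days at the second rate.
£963000 × [1.55%·d + 4.5%·(365−d)] / 365 = £37497.64
Solving gives d = 75, so the new rate took effect on 17 Mar 2027.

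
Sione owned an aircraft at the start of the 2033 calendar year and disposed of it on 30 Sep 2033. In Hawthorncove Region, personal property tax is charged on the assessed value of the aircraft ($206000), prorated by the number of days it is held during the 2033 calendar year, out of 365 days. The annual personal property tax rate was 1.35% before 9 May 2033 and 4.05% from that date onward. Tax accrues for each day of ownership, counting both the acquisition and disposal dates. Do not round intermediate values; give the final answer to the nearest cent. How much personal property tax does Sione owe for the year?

1 Jan – 8 May 2033: 128 days at 1.35% → $206000 × 1.35% × 128/365 = $975.2548
9 May – 30 Sep 2033: 145 days at 4.05% → $206000 × 4.05% × 145/365 = $3314.3425
Total = $4289.5973

$4289.60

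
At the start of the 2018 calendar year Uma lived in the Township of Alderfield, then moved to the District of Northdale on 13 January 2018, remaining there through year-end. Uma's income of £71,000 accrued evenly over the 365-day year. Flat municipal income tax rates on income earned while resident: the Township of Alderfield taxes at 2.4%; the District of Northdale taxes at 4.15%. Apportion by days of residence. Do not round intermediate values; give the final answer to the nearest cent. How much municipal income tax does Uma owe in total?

The Township of Alderfield, 1 January – 12 January 2018: 12 days → £71,000 × 2.4% × 12/365 = £56.0219
The District of Northdale, 13 January – 31 December 2018: 353 days → £71,000 × 4.15% × 353/365 = £2,849.6288
Total = £2,905.6507

£2,905.65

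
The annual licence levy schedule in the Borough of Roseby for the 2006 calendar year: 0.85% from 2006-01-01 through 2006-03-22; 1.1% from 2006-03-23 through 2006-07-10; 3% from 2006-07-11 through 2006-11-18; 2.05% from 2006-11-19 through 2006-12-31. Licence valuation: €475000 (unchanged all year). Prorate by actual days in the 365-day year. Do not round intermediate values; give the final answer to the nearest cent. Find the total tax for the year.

2006-01-01 to 2006-03-22: 81 days at 0.85% → €475000 × 0.85% × 81/365 = €895.9932
2006-03-23 to 2006-07-10: 110 days at 1.1% → €475000 × 1.1% × 110/365 = €1574.6575
2006-07-11 to 2006-11-18: 131 days at 3% → €475000 × 3% × 131/365 = €5114.3836
2006-11-19 to 2006-12-31: 43 days at 2.05% → €475000 × 2.05% × 43/365 = €1147.1575
Total = €8732.1918

€8732.19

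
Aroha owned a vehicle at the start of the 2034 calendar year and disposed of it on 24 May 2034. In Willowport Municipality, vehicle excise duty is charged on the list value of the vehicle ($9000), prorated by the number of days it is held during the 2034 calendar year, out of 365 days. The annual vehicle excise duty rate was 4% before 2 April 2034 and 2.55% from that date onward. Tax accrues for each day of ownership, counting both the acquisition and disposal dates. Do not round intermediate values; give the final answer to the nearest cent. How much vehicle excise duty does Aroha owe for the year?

$123.08

1 January – 1 April 2034: 91 days at 4% → $9000 × 4% × 91/365 = $89.7534
2 April – 24 May 2034: 53 days at 2.55% → $9000 × 2.55% × 53/365 = $33.3247
Total = $123.0781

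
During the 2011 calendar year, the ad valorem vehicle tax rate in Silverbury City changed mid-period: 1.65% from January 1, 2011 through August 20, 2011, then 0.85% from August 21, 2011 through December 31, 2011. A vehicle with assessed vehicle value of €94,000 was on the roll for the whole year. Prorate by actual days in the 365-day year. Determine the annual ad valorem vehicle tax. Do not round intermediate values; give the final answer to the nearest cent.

€1,276.98

January 1 – August 20, 2011: 232 days at 1.65% → €94,000 × 1.65% × 232/365 = €985.8411
August 21 – December 31, 2011: 133 days at 0.85% → €94,000 × 0.85% × 133/365 = €291.1425
Total = €1,276.9836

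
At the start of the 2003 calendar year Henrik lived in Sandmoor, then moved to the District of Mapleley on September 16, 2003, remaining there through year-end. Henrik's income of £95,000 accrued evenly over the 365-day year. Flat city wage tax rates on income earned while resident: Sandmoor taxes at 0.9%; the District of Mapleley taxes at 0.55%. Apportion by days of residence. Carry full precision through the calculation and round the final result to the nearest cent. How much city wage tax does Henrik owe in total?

Sandmoor, January 1 – September 15, 2003: 258 days → £95,000 × 0.9% × 258/365 = £604.3562
The District of Mapleley, September 16 – December 31, 2003: 107 days → £95,000 × 0.55% × 107/365 = £153.1712
Total = £757.5274

£757.53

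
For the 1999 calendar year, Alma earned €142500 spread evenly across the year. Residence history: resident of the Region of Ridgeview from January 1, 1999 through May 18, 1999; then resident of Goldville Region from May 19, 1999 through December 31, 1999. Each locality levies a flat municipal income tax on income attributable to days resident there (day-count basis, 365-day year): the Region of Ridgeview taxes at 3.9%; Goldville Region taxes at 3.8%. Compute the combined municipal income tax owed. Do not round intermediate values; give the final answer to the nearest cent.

€5468.88

The Region of Ridgeview, January 1 – May 18, 1999: 138 days → €142500 × 3.9% × 138/365 = €2101.1918
Goldville Region, May 19 – December 31, 1999: 227 days → €142500 × 3.8% × 227/365 = €3367.6849
Total = €5468.8767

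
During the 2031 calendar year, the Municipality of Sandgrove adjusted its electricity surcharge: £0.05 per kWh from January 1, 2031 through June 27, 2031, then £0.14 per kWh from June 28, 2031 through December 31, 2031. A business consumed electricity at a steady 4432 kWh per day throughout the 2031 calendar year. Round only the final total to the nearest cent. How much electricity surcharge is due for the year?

£155474.56

January 1 – June 27, 2031: 178 days × 4432 kWh/day = 788,896 kWh at £0.05/kWh → £39444.80
June 28 – December 31, 2031: 187 days × 4432 kWh/day = 828,784 kWh at £0.14/kWh → £116029.76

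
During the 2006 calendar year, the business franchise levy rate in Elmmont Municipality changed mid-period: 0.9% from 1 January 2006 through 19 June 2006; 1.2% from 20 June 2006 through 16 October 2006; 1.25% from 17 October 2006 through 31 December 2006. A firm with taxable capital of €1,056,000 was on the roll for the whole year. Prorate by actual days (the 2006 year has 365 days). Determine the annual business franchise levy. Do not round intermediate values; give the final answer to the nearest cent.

€11,306.43

1 January – 19 June 2006: 170 days at 0.9% → €1,056,000 × 0.9% × 170/365 = €4,426.5205
20 June – 16 October 2006: 119 days at 1.2% → €1,056,000 × 1.2% × 119/365 = €4,131.4192
17 October – 31 December 2006: 76 days at 1.25% → €1,056,000 × 1.25% × 76/365 = €2,748.4932
Total = €11,306.4329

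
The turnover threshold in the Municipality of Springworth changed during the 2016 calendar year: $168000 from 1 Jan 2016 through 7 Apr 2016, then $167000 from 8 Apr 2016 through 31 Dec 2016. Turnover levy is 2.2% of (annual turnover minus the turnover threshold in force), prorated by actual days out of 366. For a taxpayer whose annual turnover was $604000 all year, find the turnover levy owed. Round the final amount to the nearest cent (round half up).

1 Jan – 7 Apr 2016: 98 days, exemption $168000 → ($604000 − $168000) × 2.2% × 98/366 = $2568.3497
8 Apr – 31 Dec 2016: 268 days, exemption $167000 → ($604000 − $167000) × 2.2% × 268/366 = $7039.7596
Total = $9608.1093

$9608.11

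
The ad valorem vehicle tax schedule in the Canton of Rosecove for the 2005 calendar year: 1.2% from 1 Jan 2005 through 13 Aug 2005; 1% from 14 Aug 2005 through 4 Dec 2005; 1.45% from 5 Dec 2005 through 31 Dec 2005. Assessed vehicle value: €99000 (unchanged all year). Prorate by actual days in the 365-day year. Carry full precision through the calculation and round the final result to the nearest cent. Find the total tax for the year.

1 Jan – 13 Aug 2005: 225 days at 1.2% → €99000 × 1.2% × 225/365 = €732.3288
14 Aug – 4 Dec 2005: 113 days at 1% → €99000 × 1% × 113/365 = €306.4932
5 Dec – 31 Dec 2005: 27 days at 1.45% → €99000 × 1.45% × 27/365 = €106.1877
Total = €1145.0096

€1145.01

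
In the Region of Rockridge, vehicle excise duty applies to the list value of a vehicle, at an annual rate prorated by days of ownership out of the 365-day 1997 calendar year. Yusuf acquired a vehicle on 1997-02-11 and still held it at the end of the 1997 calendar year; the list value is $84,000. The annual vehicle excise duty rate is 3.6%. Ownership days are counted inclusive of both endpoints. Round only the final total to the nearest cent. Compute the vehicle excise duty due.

$2,684.32

Days held (1997-02-11 to 1997-12-31): 324 out of 365
Tax = $84,000 × 3.6% × 324/365 = $2,684.3178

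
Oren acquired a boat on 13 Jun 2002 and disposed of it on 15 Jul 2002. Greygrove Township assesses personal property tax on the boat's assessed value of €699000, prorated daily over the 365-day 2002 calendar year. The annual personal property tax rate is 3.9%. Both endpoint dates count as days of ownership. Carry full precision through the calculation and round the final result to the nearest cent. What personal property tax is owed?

€2464.69

Days held (13 Jun – 15 Jul 2002): 33 out of 365
Tax = €699000 × 3.9% × 33/365 = €2464.6932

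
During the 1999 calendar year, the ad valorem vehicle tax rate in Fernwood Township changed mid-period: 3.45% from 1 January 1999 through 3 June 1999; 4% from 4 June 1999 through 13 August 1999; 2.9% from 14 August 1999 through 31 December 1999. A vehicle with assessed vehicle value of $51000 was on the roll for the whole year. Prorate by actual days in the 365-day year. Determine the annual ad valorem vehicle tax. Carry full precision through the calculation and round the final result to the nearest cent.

1 January – 3 June 1999: 154 days at 3.45% → $51000 × 3.45% × 154/365 = $742.3644
4 June – 13 August 1999: 71 days at 4% → $51000 × 4% × 71/365 = $396.8219
14 August – 31 December 1999: 140 days at 2.9% → $51000 × 2.9% × 140/365 = $567.2877
Total = $1706.4740

$1706.47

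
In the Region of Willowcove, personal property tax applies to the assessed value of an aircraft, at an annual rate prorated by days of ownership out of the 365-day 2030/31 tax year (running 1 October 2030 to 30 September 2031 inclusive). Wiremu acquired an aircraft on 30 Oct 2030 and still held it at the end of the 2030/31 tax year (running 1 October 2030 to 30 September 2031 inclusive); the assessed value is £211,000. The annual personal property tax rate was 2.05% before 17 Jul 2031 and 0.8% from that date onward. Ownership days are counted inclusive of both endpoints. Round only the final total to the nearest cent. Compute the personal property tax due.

£3,432.65

30 Oct 2030 – 16 Jul 2031: 260 days at 2.05% → £211,000 × 2.05% × 260/365 = £3,081.1781
17 Jul – 30 Sep 2031: 76 days at 0.8% → £211,000 × 0.8% × 76/365 = £351.4740
Total = £3,432.6521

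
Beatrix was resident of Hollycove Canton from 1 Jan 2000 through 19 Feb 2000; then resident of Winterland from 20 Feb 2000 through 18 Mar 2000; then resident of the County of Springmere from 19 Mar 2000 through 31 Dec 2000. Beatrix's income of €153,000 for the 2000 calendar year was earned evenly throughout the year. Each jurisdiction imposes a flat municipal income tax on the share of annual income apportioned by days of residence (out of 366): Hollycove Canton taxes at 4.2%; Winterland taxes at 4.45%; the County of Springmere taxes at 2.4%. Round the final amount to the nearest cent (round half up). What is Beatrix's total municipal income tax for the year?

Hollycove Canton, 1 Jan – 19 Feb 2000: 50 days → €153,000 × 4.2% × 50/366 = €877.8689
Winterland, 20 Feb – 18 Mar 2000: 28 days → €153,000 × 4.45% × 28/366 = €520.8689
The County of Springmere, 19 Mar – 31 Dec 2000: 288 days → €153,000 × 2.4% × 288/366 = €2,889.4426
Total = €4,288.1803

€4,288.18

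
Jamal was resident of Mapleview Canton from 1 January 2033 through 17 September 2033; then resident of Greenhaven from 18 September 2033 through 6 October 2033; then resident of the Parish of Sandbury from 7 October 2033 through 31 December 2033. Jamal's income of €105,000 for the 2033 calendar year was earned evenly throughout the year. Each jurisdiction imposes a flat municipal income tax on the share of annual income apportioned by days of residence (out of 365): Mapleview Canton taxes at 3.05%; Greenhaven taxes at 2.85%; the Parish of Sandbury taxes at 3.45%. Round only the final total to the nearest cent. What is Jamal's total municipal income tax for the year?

Mapleview Canton, 1 January – 17 September 2033: 260 days → €105,000 × 3.05% × 260/365 = €2,281.2329
Greenhaven, 18 September – 6 October 2033: 19 days → €105,000 × 2.85% × 19/365 = €155.7740
The Parish of Sandbury, 7 October – 31 December 2033: 86 days → €105,000 × 3.45% × 86/365 = €853.5205
Total = €3,290.5274

€3,290.53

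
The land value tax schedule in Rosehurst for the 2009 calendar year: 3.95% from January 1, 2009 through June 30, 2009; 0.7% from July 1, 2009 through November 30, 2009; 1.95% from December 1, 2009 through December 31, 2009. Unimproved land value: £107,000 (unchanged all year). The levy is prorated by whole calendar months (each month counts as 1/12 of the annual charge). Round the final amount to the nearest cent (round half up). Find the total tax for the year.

January 1 – June 30, 2009: 6 months at 3.95% → £107,000 × 3.95% × 6/12 = £2,113.2500
July 1 – November 30, 2009: 5 months at 0.7% → £107,000 × 0.7% × 5/12 = £312.0833
December 1 – December 31, 2009: 1 month at 1.95% → £107,000 × 1.95% × 1/12 = £173.8750
Total = £2,599.2083

£2,599.21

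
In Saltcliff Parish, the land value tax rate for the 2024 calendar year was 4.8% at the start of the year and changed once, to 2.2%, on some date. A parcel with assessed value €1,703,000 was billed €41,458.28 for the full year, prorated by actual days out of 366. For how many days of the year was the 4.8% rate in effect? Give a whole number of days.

33 days

Let d = days at the first rate; then 366 − d days at the second rate.
€1,703,000 × [4.8%·d + 2.2%·(366−d)] / 366 = €41,458.28
Solving gives d = 33, so the new rate took effect on February 3, 2024.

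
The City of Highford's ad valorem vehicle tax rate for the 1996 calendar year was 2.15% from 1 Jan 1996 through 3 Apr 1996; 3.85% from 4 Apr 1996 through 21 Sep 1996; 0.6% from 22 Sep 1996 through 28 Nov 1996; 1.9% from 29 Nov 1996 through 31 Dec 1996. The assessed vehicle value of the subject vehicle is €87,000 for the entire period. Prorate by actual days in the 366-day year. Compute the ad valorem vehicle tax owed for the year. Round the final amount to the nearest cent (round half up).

€2,291.36

1 Jan – 3 Apr 1996: 94 days at 2.15% → €87,000 × 2.15% × 94/366 = €480.4016
4 Apr – 21 Sep 1996: 171 days at 3.85% → €87,000 × 3.85% × 171/366 = €1,564.9303
22 Sep – 28 Nov 1996: 68 days at 0.6% → €87,000 × 0.6% × 68/366 = €96.9836
29 Nov – 31 Dec 1996: 33 days at 1.9% → €87,000 × 1.9% × 33/366 = €149.0410
Total = €2,291.3566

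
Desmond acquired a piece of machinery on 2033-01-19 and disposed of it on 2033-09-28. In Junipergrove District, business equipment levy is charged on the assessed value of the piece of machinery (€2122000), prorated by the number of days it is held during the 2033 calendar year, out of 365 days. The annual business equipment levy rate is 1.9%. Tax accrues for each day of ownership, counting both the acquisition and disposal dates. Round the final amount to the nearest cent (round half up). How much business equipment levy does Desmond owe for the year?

Days held (2033-01-19 to 2033-09-28): 253 out of 365
Tax = €2122000 × 1.9% × 253/365 = €27946.4493

€27946.45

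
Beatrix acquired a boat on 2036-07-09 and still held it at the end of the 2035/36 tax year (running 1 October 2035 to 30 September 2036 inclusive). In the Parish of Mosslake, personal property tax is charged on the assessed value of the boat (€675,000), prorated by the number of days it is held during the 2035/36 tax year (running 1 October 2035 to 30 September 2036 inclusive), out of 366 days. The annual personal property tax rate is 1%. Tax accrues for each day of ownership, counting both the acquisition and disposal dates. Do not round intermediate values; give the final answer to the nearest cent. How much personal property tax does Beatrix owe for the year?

€1,549.18

Days held (2036-07-09 to 2036-09-30): 84 out of 366
Tax = €675,000 × 1% × 84/366 = €1,549.1803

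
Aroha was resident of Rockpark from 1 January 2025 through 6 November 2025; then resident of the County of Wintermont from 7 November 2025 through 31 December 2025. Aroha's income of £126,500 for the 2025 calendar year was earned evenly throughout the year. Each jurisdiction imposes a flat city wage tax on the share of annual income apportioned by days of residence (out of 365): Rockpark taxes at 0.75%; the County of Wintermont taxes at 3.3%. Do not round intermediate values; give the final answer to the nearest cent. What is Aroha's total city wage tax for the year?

Rockpark, 1 January – 6 November 2025: 310 days → £126,500 × 0.75% × 310/365 = £805.7877
The County of Wintermont, 7 November – 31 December 2025: 55 days → £126,500 × 3.3% × 55/365 = £629.0342
Total = £1,434.8219

£1,434.82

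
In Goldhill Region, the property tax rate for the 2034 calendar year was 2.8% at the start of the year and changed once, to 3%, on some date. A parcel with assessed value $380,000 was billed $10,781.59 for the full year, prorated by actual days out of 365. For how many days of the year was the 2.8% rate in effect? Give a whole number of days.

297 days

Let d = days at the first rate; then 365 − d days at the second rate.
$380,000 × [2.8%·d + 3%·(365−d)] / 365 = $10,781.59
Solving gives d = 297, so the new rate took effect on October 25, 2034.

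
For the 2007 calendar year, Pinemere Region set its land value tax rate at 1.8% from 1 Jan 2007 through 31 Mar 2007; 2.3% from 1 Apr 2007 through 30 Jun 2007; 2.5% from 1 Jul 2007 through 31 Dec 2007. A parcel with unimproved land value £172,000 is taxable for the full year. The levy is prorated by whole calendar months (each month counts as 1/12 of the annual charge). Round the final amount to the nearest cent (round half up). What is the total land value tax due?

£3,913.00

1 Jan – 31 Mar 2007: 3 months at 1.8% → £172,000 × 1.8% × 3/12 = £774.0000
1 Apr – 30 Jun 2007: 3 months at 2.3% → £172,000 × 2.3% × 3/12 = £989.0000
1 Jul – 31 Dec 2007: 6 months at 2.5% → £172,000 × 2.5% × 6/12 = £2,150.0000
Total = £3,913.0000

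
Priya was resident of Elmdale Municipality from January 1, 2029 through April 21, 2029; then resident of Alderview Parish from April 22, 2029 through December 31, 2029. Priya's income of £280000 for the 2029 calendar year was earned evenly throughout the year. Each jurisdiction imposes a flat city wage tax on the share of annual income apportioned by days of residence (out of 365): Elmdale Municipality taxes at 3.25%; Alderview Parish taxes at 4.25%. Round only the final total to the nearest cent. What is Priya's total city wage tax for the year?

Elmdale Municipality, January 1 – April 21, 2029: 111 days → £280000 × 3.25% × 111/365 = £2767.3973
Alderview Parish, April 22 – December 31, 2029: 254 days → £280000 × 4.25% × 254/365 = £8281.0959
Total = £11048.4932

£11048.49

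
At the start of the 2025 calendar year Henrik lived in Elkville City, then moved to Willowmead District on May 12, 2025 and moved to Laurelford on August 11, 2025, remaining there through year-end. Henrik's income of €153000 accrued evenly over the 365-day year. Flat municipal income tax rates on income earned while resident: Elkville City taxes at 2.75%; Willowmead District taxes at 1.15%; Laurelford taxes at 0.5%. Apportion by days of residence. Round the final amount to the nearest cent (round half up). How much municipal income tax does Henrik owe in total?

€2248.47

Elkville City, January 1 – May 11, 2025: 131 days → €153000 × 2.75% × 131/365 = €1510.0890
Willowmead District, May 12 – August 10, 2025: 91 days → €153000 × 1.15% × 91/365 = €438.6699
Laurelford, August 11 – December 31, 2025: 143 days → €153000 × 0.5% × 143/365 = €299.7123
Total = €2248.4712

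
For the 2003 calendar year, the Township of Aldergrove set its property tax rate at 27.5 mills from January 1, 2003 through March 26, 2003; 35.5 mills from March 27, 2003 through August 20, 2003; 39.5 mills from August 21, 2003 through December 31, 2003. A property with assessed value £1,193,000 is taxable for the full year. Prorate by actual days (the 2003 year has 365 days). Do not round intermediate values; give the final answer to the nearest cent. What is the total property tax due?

January 1 – March 26, 2003: 85 days at 27.5 mills → £1,193,000 × 2.75% × 85/365 = £7,640.1027
March 27 – August 20, 2003: 147 days at 35.5 mills → £1,193,000 × 3.55% × 147/365 = £17,056.6315
August 21 – December 31, 2003: 133 days at 39.5 mills → £1,193,000 × 3.95% × 133/365 = £17,171.0288
Total = £41,867.7630

£41,867.76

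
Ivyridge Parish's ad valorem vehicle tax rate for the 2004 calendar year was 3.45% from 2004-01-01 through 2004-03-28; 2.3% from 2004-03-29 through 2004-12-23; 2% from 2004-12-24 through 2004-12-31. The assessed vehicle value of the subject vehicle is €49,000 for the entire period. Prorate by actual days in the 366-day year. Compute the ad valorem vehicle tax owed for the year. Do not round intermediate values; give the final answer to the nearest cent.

€1,259.27

2004-01-01 to 2004-03-28: 88 days at 3.45% → €49,000 × 3.45% × 88/366 = €406.4590
2004-03-29 to 2004-12-23: 270 days at 2.3% → €49,000 × 2.3% × 270/366 = €831.3934
2004-12-24 to 2004-12-31: 8 days at 2% → €49,000 × 2% × 8/366 = €21.4208
Total = €1,259.2732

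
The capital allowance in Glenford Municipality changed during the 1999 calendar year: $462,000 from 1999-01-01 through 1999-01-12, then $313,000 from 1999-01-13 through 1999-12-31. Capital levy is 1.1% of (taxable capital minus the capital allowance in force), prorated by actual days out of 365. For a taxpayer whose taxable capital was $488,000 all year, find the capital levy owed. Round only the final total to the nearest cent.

$1,871.12

1999-01-01 to 1999-01-12: 12 days, exemption $462,000 → ($488,000 − $462,000) × 1.1% × 12/365 = $9.4027
1999-01-13 to 1999-12-31: 353 days, exemption $313,000 → ($488,000 − $313,000) × 1.1% × 353/365 = $1,861.7123
Total = $1,871.1151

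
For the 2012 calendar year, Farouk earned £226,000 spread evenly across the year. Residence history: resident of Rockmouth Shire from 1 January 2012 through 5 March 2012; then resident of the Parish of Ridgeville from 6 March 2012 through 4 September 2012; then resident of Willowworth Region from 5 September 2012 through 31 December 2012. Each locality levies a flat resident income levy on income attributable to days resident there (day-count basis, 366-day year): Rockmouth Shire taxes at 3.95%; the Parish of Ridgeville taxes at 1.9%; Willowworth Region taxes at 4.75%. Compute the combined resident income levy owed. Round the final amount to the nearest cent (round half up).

£7,193.41

Rockmouth Shire, 1 January – 5 March 2012: 65 days → £226,000 × 3.95% × 65/366 = £1,585.3962
The Parish of Ridgeville, 6 March – 4 September 2012: 183 days → £226,000 × 1.9% × 183/366 = £2,147.0000
Willowworth Region, 5 September – 31 December 2012: 118 days → £226,000 × 4.75% × 118/366 = £3,461.0109
Total = £7,193.4071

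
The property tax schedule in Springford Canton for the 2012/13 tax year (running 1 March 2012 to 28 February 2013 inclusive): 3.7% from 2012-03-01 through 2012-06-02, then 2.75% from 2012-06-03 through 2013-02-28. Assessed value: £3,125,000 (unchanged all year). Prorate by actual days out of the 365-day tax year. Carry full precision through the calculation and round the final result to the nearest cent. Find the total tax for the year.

2012-03-01 to 2012-06-02: 94 days at 3.7% → £3,125,000 × 3.7% × 94/365 = £29,777.3973
2012-06-03 to 2013-02-28: 271 days at 2.75% → £3,125,000 × 2.75% × 271/365 = £63,805.6507
Total = £93,583.0479

£93,583.05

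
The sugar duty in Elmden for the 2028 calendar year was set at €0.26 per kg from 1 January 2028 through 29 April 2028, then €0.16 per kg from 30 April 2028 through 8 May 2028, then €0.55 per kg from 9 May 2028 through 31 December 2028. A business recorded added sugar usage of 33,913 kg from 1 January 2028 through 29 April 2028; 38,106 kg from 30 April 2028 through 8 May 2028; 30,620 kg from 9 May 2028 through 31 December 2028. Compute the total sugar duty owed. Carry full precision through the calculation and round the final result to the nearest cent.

1 January – 29 April 2028: 33,913 kg at €0.26/kg → €8817.38
30 April – 8 May 2028: 38,106 kg at €0.16/kg → €6096.96
9 May – 31 December 2028: 30,620 kg at €0.55/kg → €16841.00

€31755.34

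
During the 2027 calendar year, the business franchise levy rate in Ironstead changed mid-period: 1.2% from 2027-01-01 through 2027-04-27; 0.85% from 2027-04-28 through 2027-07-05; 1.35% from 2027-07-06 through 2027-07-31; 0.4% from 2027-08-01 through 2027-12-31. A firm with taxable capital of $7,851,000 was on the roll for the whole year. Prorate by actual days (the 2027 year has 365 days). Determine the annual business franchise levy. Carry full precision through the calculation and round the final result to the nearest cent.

2027-01-01 to 2027-04-27: 117 days at 1.2% → $7,851,000 × 1.2% × 117/365 = $30,199.4630
2027-04-28 to 2027-07-05: 69 days at 0.85% → $7,851,000 × 0.85% × 69/365 = $12,615.3740
2027-07-06 to 2027-07-31: 26 days at 1.35% → $7,851,000 × 1.35% × 26/365 = $7,549.8658
2027-08-01 to 2027-12-31: 153 days at 0.4% → $7,851,000 × 0.4% × 153/365 = $13,163.8685
Total = $63,528.5712

$63,528.57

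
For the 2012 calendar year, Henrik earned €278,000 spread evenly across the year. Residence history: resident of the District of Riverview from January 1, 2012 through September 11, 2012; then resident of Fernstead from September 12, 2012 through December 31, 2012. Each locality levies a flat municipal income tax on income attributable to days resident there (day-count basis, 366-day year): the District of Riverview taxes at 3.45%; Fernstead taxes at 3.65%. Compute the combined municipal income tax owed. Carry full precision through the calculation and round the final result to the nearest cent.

The District of Riverview, January 1 – September 11, 2012: 255 days → €278,000 × 3.45% × 255/366 = €6,682.2541
Fernstead, September 12 – December 31, 2012: 111 days → €278,000 × 3.65% × 111/366 = €3,077.3689
Total = €9,759.6230

€9,759.62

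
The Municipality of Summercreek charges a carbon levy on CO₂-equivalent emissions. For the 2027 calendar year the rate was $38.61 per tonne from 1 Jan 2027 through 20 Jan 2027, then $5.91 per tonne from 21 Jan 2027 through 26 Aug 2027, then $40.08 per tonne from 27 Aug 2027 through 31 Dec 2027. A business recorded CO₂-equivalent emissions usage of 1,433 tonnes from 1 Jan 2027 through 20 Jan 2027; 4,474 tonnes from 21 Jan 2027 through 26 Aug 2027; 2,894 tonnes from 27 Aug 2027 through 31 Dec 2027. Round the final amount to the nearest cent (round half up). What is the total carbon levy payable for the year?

$197,760.99

1 Jan – 20 Jan 2027: 1,433 tonnes at $38.61/tonne → $55,328.13
21 Jan – 26 Aug 2027: 4,474 tonnes at $5.91/tonne → $26,441.34
27 Aug – 31 Dec 2027: 2,894 tonnes at $40.08/tonne → $115,991.52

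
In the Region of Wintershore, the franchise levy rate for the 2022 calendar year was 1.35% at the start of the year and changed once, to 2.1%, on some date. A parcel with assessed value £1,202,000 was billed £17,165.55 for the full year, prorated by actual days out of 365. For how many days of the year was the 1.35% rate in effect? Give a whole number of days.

327 days

Let d = days at the first rate; then 365 − d days at the second rate.
£1,202,000 × [1.35%·d + 2.1%·(365−d)] / 365 = £17,165.55
Solving gives d = 327, so the new rate took effect on 24 Nov 2022.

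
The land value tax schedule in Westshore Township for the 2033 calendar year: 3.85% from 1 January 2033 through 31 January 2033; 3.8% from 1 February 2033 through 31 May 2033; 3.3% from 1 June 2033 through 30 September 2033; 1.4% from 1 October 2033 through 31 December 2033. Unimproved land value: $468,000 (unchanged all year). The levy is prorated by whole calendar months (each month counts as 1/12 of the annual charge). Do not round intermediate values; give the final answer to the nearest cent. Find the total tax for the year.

1 January – 31 January 2033: 1 month at 3.85% → $468,000 × 3.85% × 1/12 = $1,501.5000
1 February – 31 May 2033: 4 months at 3.8% → $468,000 × 3.8% × 4/12 = $5,928.0000
1 June – 30 September 2033: 4 months at 3.3% → $468,000 × 3.3% × 4/12 = $5,148.0000
1 October – 31 December 2033: 3 months at 1.4% → $468,000 × 1.4% × 3/12 = $1,638.0000
Total = $14,215.5000

$14,215.50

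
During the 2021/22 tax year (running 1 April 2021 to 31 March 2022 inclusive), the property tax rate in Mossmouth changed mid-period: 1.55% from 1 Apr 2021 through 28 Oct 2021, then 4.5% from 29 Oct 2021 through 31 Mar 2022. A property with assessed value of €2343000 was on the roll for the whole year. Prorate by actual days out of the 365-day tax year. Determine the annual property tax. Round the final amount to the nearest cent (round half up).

€65478.83

1 Apr – 28 Oct 2021: 211 days at 1.55% → €2343000 × 1.55% × 211/365 = €20993.9219
29 Oct 2021 – 31 Mar 2022: 154 days at 4.5% → €2343000 × 4.5% × 154/365 = €44484.9041
Total = €65478.8260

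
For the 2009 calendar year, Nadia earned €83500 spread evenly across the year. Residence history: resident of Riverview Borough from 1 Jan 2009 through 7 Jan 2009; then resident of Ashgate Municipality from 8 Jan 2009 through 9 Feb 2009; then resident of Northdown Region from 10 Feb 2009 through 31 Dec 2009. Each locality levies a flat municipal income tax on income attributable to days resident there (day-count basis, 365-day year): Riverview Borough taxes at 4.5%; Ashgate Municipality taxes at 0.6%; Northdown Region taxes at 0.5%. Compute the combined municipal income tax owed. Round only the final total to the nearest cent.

€489.10

Riverview Borough, 1 Jan – 7 Jan 2009: 7 days → €83500 × 4.5% × 7/365 = €72.0616
Ashgate Municipality, 8 Jan – 9 Feb 2009: 33 days → €83500 × 0.6% × 33/365 = €45.2959
Northdown Region, 10 Feb – 31 Dec 2009: 325 days → €83500 × 0.5% × 325/365 = €371.7466
Total = €489.1041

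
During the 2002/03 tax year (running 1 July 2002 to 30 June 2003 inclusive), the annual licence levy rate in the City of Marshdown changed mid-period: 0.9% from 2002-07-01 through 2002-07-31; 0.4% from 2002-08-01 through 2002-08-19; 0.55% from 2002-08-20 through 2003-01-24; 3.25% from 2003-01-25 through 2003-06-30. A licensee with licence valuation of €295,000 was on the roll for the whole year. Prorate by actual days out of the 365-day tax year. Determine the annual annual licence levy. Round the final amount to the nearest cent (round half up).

2002-07-01 to 2002-07-31: 31 days at 0.9% → €295,000 × 0.9% × 31/365 = €225.4932
2002-08-01 to 2002-08-19: 19 days at 0.4% → €295,000 × 0.4% × 19/365 = €61.4247
2002-08-20 to 2003-01-24: 158 days at 0.55% → €295,000 × 0.55% × 158/365 = €702.3425
2003-01-25 to 2003-06-30: 157 days at 3.25% → €295,000 × 3.25% × 157/365 = €4,123.9384
Total = €5,113.1986

€5,113.20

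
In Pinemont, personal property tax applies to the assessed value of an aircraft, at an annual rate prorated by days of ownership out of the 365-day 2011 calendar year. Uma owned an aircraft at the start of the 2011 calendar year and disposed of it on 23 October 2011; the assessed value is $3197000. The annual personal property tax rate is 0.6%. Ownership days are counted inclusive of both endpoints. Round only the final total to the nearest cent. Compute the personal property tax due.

$15555.81

Days held (1 January – 23 October 2011): 296 out of 365
Tax = $3197000 × 0.6% × 296/365 = $15555.8137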